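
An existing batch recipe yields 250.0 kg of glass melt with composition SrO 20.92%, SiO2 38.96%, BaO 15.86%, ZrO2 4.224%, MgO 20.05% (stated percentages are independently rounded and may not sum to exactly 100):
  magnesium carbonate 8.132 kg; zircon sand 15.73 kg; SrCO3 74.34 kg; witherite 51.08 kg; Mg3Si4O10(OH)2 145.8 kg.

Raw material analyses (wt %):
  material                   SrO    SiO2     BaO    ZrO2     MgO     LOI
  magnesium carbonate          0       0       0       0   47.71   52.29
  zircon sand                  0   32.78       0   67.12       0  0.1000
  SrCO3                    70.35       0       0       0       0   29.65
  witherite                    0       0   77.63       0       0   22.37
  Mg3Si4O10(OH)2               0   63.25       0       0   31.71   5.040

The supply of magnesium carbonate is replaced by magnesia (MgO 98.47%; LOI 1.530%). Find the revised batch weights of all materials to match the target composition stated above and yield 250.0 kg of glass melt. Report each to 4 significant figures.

Values along the way are printed, rounded to 4 significant digits, across the worked steps; exact precision is kept at all times — exactly one rounding goes into each reported value; all derived quantities (the yield, ignition loss, net glass mass, five oxide percentages, the totals) are re-derived from the weighed amounts per 250.0 kg of glass at full float precision, as set out in question or answer.
Target masses of each oxide per 250.0 kg glass melt:
  SrO: 20.92% × 250.0 = 52.30 kg
  SiO2: 38.96% × 250.0 = 97.40 kg
  BaO: 15.86% × 250.0 = 39.65 kg
  ZrO2: 4.224% × 250.0 = 10.56 kg
  MgO: 20.05% × 250.0 = 50.12 kg
Per-oxide balance check using the reported weights, on the stated basis (every target is met by its sum exact up to rounding of places):
  SrO: 74.34·0.7035 = 52.30 kg (target 52.30 kg)
  SiO2: 15.73·0.3278 + 145.8·0.6325 = 97.37 kg (target 97.40 kg)
  BaO: 51.08·0.7763 = 39.65 kg (target 39.65 kg)
  ZrO2: 15.73·0.6712 = 10.56 kg (target 10.56 kg)
  MgO: 3.940·0.9847 + 145.8·0.3171 = 50.11 kg (target 50.12 kg)
Mass balance on the glass: total charge less LOI = 250.0 kg (oxide target masses add up to 250.0 kg; basis as stated: 250.0 kg — deltas are rounding alone).
Batch total: Σ batch = 290.9 kg; LOI loss = Σ batch·LOI = 40.89 kg; yield = glass ÷ total batch = 85.94%.

Revised batch per 250.0 kg glass melt:
  magnesia: 3.940 kg
  zircon sand: 15.73 kg
  SrCO3: 74.34 kg
  witherite: 51.08 kg
  Mg3Si4O10(OH)2: 145.8 kg
Total batch = 290.9 kg; LOI loss = 40.89 kg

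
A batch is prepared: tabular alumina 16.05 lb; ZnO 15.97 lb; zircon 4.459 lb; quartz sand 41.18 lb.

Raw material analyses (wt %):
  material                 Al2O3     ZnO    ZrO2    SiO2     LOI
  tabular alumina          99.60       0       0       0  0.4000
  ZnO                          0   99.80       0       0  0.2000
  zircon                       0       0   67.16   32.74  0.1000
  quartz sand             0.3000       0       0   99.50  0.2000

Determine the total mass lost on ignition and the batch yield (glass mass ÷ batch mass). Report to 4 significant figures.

LOI loss = 0.1830 lb; glass = 77.48 lb; yield = 99.76%

Each numeric step maintains exact precision end to end. In-progress results are printed, with 4-significant-digit rounding, in the working. Every reported figure is rounded exactly once; all derived quantities (net glass mass, the totals, yield, LOI, four oxide percentages) are rebuilt starting from the weights on 77.48 lb of glass at exact precision as they appear in question or answer.
Per-material ignition loss:
  tabular alumina: 16.05 × 0.004000 = 0.06420 lb
  ZnO: 15.97 × 0.002000 = 0.03194 lb
  zircon: 4.459 × 0.001000 = 0.004459 lb
  quartz sand: 41.18 × 0.002000 = 0.08236 lb
Total LOI = 0.1830 lb
Glass = batch − LOI = 77.66 − 0.1830 = 77.48 lb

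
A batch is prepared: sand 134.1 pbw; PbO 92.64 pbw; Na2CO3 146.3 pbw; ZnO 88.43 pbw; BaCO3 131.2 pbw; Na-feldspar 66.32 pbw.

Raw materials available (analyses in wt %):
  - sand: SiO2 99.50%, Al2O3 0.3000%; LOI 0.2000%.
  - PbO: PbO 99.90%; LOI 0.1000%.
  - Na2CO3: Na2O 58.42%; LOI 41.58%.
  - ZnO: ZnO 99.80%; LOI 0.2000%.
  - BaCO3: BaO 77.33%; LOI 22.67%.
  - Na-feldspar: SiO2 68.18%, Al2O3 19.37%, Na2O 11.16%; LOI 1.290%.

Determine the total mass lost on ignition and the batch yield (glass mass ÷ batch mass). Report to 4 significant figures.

LOI loss = 91.97 pbw; glass = 567.0 pbw; yield = 86.04%

In-progress results are shown rounded to 4 significant digits across the worked steps; the whole derivation holds full precision from first step to last; every reported figure is rounded just once. All derived quantities, including LOI, net glass mass, yield, the six compositions, the totals, are recomputed from the batch weights at 567.0 pbw of glass at full precision, as given in the problem or answer text.
Each material's LOI contribution:
  sand: 134.1 × 0.002000 = 0.2682 pbw
  PbO: 92.64 × 0.001000 = 0.09264 pbw
  Na2CO3: 146.3 × 0.4158 = 60.83 pbw
  ZnO: 88.43 × 0.002000 = 0.1769 pbw
  BaCO3: 131.2 × 0.2267 = 29.74 pbw
  Na-feldspar: 66.32 × 0.01290 = 0.8555 pbw
Total LOI = 91.97 pbw
Glass = batch − LOI = 659.0 − 91.97 = 567.0 pbw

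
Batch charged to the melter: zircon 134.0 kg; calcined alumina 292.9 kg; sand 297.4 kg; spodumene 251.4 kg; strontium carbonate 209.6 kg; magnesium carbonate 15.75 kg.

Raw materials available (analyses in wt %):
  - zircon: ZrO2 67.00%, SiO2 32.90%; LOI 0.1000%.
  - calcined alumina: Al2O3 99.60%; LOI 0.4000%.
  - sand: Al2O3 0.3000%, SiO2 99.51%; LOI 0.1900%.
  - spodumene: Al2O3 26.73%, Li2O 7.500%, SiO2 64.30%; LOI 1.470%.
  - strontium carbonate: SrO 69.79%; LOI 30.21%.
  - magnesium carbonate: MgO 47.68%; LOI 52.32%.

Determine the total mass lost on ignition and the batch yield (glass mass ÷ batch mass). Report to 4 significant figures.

The intermediate values are rounded to four significant figures when quoted. Each numeric step runs at full float precision at each step. A single rounding completes each reported number; derived quantities (the totals, glass mass, the yield, six oxide percentages, ignition loss) are re-derived using the weight values for 1124 kg of glass in full precision, as given in either problem or answer.
Each material's LOI contribution:
  zircon: 134.0 × 0.001000 = 0.1340 kg
  calcined alumina: 292.9 × 0.004000 = 1.172 kg
  sand: 297.4 × 0.001900 = 0.5651 kg
  spodumene: 251.4 × 0.01470 = 3.696 kg
  strontium carbonate: 209.6 × 0.3021 = 63.32 kg
  magnesium carbonate: 15.75 × 0.5232 = 8.240 kg
Total LOI = 77.13 kg
Glass = batch − LOI = 1201 − 77.13 = 1124 kg

LOI loss = 77.13 kg; glass = 1124 kg; yield = 93.58%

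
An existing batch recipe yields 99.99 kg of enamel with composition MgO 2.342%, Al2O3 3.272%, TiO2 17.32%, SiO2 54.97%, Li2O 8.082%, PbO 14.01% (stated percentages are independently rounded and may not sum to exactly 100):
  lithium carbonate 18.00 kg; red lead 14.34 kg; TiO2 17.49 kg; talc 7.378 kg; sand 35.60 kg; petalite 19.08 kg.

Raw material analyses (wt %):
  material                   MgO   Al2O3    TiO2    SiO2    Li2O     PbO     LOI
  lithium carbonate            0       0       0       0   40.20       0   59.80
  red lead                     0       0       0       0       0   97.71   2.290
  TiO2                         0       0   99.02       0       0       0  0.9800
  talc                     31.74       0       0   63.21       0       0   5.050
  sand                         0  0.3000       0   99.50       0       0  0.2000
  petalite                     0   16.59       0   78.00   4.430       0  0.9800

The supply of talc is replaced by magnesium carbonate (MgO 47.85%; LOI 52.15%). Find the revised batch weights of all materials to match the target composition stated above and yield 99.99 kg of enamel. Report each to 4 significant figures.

Revised batch per 99.99 kg enamel:
  lithium carbonate: 18.01 kg
  red lead: 14.34 kg
  TiO2: 17.49 kg
  magnesium carbonate: 4.894 kg
  sand: 40.35 kg
  petalite: 18.99 kg
Total batch = 114.1 kg; LOI loss = 14.09 kg

Exact precision is held at each step; values along the way are shown (rounded to 4 significant digits) alongside each step; every reported result carries a single rounding — derived quantities (net glass mass, LOI, yield, totals, six oxide percentages) are re-derived in exact precision from the weighed amounts on 99.99 kg of glass as written in problem or answer.
Oxide-by-oxide targets in 99.99 kg enamel:
  MgO: 2.342% × 99.99 = 2.342 kg
  Al2O3: 3.272% × 99.99 = 3.272 kg
  TiO2: 17.32% × 99.99 = 17.32 kg
  SiO2: 54.97% × 99.99 = 54.96 kg
  Li2O: 8.082% × 99.99 = 8.081 kg
  PbO: 14.01% × 99.99 = 14.01 kg
A balance pass over the oxides, given the weights on record, per the basis as stated (sum by sum, the targets are met once rounding is allowed for):
  MgO: 4.894·0.4785 = 2.342 kg (target 2.342 kg)
  Al2O3: 40.35·0.003000 + 18.99·0.1659 = 3.271 kg (target 3.272 kg)
  TiO2: 17.49·0.9902 = 17.32 kg (target 17.32 kg)
  SiO2: 40.35·0.9950 + 18.99·0.7800 = 54.96 kg (target 54.96 kg)
  Li2O: 18.01·0.4020 + 18.99·0.04430 = 8.081 kg (target 8.081 kg)
  PbO: 14.34·0.9771 = 14.01 kg (target 14.01 kg)
Mass balance on the glass: total charge less LOI = 99.99 kg (the targets, summed, come to 99.99 kg; against the stated basis, 99.99 kg — deltas are rounding alone).
Summing the batch: Σ batch = 114.1 kg; LOI removed, Σ of batch·LOI: 14.09 kg; the yield ratio, glass ÷ batch: 87.65%.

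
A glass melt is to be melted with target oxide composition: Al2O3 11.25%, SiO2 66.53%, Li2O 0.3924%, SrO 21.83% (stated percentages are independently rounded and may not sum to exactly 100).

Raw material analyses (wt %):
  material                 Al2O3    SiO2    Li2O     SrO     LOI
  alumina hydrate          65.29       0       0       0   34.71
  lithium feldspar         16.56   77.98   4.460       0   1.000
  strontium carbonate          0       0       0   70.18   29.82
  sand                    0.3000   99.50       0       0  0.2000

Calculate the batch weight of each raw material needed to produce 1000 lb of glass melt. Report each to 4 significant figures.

Batch per 1000 lb glass melt:
  alumina hydrate: 147.2 lb
  lithium feldspar: 87.98 lb
  strontium carbonate: 311.1 lb
  sand: 599.7 lb
Total batch = 1146 lb; LOI loss = 145.9 lb; yield = 87.26%

The whole derivation holds full precision throughout. In-progress results are displayed rounded off to 4 significant digits across the worked steps. Every reported value is rounded only once. The derived quantities, which include four oxide percentages, the yield, totals, LOI, glass mass, are carried in full float precision, precisely as stated by the problem or the answer, using the weight values on 1000 lb of glass.
Target oxide masses per 1000 lb glass melt:
  Al2O3: 11.25% × 1000 = 112.5 lb
  SiO2: 66.53% × 1000 = 665.3 lb
  Li2O: 0.3924% × 1000 = 3.924 lb
  SrO: 21.83% × 1000 = 218.3 lb
Balance tally, oxide-wise, applying the batch weights above, for the quoted basis mass (summed amounts equal target values exact up to rounding of places):
  Al2O3: 147.2·0.6529 + 87.98·0.1656 + 599.7·0.003000 = 112.5 lb (target 112.5 lb)
  SiO2: 87.98·0.7798 + 599.7·0.9950 = 665.3 lb (target 665.3 lb)
  Li2O: 87.98·0.04460 = 3.924 lb (target 3.924 lb)
  SrO: 311.1·0.7018 = 218.3 lb (target 218.3 lb)
Glass-mass closure: total batch − LOI = 1000 lb (per-oxide target masses sum to 1000 lb; basis as stated: 1000 lb — rounding explains the deltas).
Whole-batch sum: Σ batch = 1146 lb; LOI loss = Σ batch·LOI = 145.9 lb; the yield ratio, glass ÷ batch: 87.26%.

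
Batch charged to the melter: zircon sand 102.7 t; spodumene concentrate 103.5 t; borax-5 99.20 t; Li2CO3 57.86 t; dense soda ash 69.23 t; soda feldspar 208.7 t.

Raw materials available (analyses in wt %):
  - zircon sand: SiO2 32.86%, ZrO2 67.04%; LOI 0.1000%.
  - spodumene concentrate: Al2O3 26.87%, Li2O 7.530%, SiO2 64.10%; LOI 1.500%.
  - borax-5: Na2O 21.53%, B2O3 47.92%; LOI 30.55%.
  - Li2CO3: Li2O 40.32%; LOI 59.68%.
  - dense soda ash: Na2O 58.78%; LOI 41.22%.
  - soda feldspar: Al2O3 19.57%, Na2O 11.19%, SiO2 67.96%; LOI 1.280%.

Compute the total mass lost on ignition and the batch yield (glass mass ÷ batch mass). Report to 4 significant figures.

Every computation keeps full float precision in all steps — mid-chain values are displayed rounded to 4 significant digits in the working — a single rounding yields each reported value. All derived quantities (the six compositions, LOI, glass mass, totals, the yield) are re-derived starting from the weights at 543.5 t of glass in exact precision as quoted within question or answer.
LOI of each material in turn:
  zircon sand: 102.7 × 0.001000 = 0.1027 t
  spodumene concentrate: 103.5 × 0.01500 = 1.552 t
  borax-5: 99.20 × 0.3055 = 30.31 t
  Li2CO3: 57.86 × 0.5968 = 34.53 t
  dense soda ash: 69.23 × 0.4122 = 28.54 t
  soda feldspar: 208.7 × 0.01280 = 2.671 t
Total LOI = 97.70 t
Glass = batch − LOI = 641.2 − 97.70 = 543.5 t

LOI loss = 97.70 t; glass = 543.5 t; yield = 84.76%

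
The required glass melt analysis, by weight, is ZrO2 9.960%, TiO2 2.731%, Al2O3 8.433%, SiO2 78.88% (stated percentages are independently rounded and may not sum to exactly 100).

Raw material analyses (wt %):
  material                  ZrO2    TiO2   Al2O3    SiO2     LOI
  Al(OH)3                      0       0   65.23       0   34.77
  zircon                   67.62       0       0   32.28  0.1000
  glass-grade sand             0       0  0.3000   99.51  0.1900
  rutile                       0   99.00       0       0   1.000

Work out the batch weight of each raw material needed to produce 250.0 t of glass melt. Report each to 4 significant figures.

Batch per 250.0 t glass melt:
  Al(OH)3: 31.46 t
  zircon: 36.82 t
  glass-grade sand: 186.2 t
  rutile: 6.896 t
Total batch = 261.4 t; LOI loss = 11.40 t; yield = 95.64%

All arithmetic maintains full precision at all times. Values along the way appear rounded to 4 significant figures as written — each reported result carries a single rounding. All derived quantities (the four compositions, yield, totals, ignition loss, glass mass) are carried at full precision using the weight values at 250.0 t of glass, as quoted within the problem or answer text.
Oxide-by-oxide targets in 250.0 t glass melt:
  ZrO2: 9.960% × 250.0 = 24.90 t
  TiO2: 2.731% × 250.0 = 6.828 t
  Al2O3: 8.433% × 250.0 = 21.08 t
  SiO2: 78.88% × 250.0 = 197.2 t
Oxide-by-oxide audit working from each reported weight, against the basis in use (sums match the target masses net of answer rounding effects):
  ZrO2: 36.82·0.6762 = 24.90 t (target 24.90 t)
  TiO2: 6.896·0.9900 = 6.827 t (target 6.828 t)
  Al2O3: 31.46·0.6523 + 186.2·0.003000 = 21.08 t (target 21.08 t)
  SiO2: 36.82·0.3228 + 186.2·0.9951 = 197.2 t (target 197.2 t)
The glass-mass cross-check: the batch minus its LOI: 250.0 t (summing oxide targets gives 250.0 t; the stated basis being 250.0 t — a pure rounding effect).
Adding the batch up: Σ batch = 261.4 t; Σ batch·LOI gives LOI loss = 11.40 t; glass ÷ batch gives a yield of 95.64%.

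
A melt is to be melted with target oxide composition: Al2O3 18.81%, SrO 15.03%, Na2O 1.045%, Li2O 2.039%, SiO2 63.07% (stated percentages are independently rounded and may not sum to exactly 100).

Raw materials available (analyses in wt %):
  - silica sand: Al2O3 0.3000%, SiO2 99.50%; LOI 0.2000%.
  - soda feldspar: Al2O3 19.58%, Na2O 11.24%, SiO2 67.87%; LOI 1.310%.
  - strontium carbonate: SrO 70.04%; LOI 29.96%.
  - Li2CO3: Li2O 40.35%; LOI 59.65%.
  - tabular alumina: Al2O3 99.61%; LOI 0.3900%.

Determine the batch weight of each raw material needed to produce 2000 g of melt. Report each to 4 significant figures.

All arithmetic maintains full precision all the way through. In-progress results are shown (rounded to four significant digits) within the worked lines — every reported number is rounded only once — the derived quantities (five oxide percentages, net glass mass, the totals, yield, ignition loss) are rebuilt starting from the weights at 2000 g of glass at full precision as written in the problem or the answer.
Target oxide masses per 2000 g melt:
  Al2O3: 18.81% × 2000 = 376.2 g
  SrO: 15.03% × 2000 = 300.6 g
  Na2O: 1.045% × 2000 = 20.90 g
  Li2O: 2.039% × 2000 = 40.78 g
  SiO2: 63.07% × 2000 = 1261 g
Verifying the oxide balance per the reported batch figures, for the quoted basis mass (sum by sum, the targets are met inside rounding margins):
  Al2O3: 1141·0.003000 + 185.9·0.1958 + 337.7·0.9961 = 376.2 g (target 376.2 g)
  SrO: 429.2·0.7004 = 300.6 g (target 300.6 g)
  Na2O: 185.9·0.1124 = 20.90 g (target 20.90 g)
  Li2O: 101.1·0.4035 = 40.79 g (target 40.78 g)
  SiO2: 1141·0.9950 + 185.9·0.6787 = 1261 g (target 1261 g)
Glass-mass closure: Σ batch − LOI loss = 2000 g (oxide target masses add up to 2000 g; against the stated basis, 2000 g — any gap is answer rounding).
Batch grand total — Σ batch = 2195 g; Σ batch·LOI gives LOI loss = 194.9 g; glass ÷ batch gives a yield of 91.12%.

Batch per 2000 g melt:
  silica sand: 1141 g
  soda feldspar: 185.9 g
  strontium carbonate: 429.2 g
  Li2CO3: 101.1 g
  tabular alumina: 337.7 g
Total batch = 2195 g; LOI loss = 194.9 g; yield = 91.12%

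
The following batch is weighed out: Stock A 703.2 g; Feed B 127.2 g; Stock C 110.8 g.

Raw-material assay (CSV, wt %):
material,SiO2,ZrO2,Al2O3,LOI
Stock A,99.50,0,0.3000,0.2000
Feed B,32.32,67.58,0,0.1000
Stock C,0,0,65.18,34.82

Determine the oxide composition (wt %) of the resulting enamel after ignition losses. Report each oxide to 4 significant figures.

Glass mass = 901.1 g (batch 941.2 − LOI 40.11).
Composition: SiO2 82.21%, ZrO2 9.540%, Al2O3 8.249%

Intermediates appear rounded to four significant digits at each printed step. Every computation holds exact precision in every operation; each reported value is rounded once only. All derived quantities are recomputed at exact precision (three oxide percentages, ignition loss, net glass mass, the yield, the totals) from the weighed amounts at 901.1 g of glass, as given in the problem or the answer.
Oxide-by-oxide delivered mass:
  SiO2: 703.2·0.9950 + 127.2·0.3232 = 740.8 g
  ZrO2: 127.2·0.6758 = 85.96 g
  Al2O3: 703.2·0.003000 + 110.8·0.6518 = 74.33 g
LOI: 703.2·0.002000 + 127.2·0.001000 + 110.8·0.3482 = 40.11 g
Glass mass = batch − LOI = 941.2 − 40.11 = 901.1 g (the oxide masses sum to this)
each oxide over glass, ×100, is wt %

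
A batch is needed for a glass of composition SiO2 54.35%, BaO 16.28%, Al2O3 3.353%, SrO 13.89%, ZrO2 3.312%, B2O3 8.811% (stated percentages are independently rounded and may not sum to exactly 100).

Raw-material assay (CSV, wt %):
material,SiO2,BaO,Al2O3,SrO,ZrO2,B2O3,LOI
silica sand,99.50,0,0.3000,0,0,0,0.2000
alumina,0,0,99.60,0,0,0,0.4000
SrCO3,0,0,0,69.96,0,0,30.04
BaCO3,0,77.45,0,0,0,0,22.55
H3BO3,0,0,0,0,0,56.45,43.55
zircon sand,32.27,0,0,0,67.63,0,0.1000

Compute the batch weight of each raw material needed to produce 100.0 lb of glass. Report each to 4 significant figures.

Batch per 100.0 lb glass:
  silica sand: 53.03 lb
  alumina: 3.207 lb
  SrCO3: 19.85 lb
  BaCO3: 21.02 lb
  H3BO3: 15.61 lb
  zircon sand: 4.897 lb
Total batch = 117.6 lb; LOI loss = 17.62 lb; yield = 85.01%

All arithmetic maintains full precision in all steps — values along the way are displayed (rounded to four significant figures) at each printed step. Every reported figure is rounded exactly once; all derived quantities are rebuilt at exact precision (ignition loss, yield, the totals, six oxide percentages, net glass mass) from the weighed amounts for 100.0 lb of glass as given in either problem or answer.
Target masses of each oxide per 100.0 lb glass:
  SiO2: 54.35% × 100.0 = 54.35 lb
  BaO: 16.28% × 100.0 = 16.28 lb
  Al2O3: 3.353% × 100.0 = 3.353 lb
  SrO: 13.89% × 100.0 = 13.89 lb
  ZrO2: 3.312% × 100.0 = 3.312 lb
  B2O3: 8.811% × 100.0 = 8.811 lb
A balance pass over the oxides, per the reported batch figures, against the basis in use (each sum matches its target mass up to rounding of the answer):
  SiO2: 53.03·0.9950 + 4.897·0.3227 = 54.35 lb (target 54.35 lb)
  BaO: 21.02·0.7745 = 16.28 lb (target 16.28 lb)
  Al2O3: 53.03·0.003000 + 3.207·0.9960 = 3.353 lb (target 3.353 lb)
  SrO: 19.85·0.6996 = 13.89 lb (target 13.89 lb)
  ZrO2: 4.897·0.6763 = 3.312 lb (target 3.312 lb)
  B2O3: 15.61·0.5645 = 8.812 lb (target 8.811 lb)
Consistency of the glass mass: total batch − LOI = 99.99 lb (per-oxide target masses sum to 100.0 lb; against the stated basis, 100.0 lb — any gap is answer rounding).
Adding the batch up: Σ batch = 117.6 lb; LOI loss = Σ batch·LOI = 17.62 lb; as yield: glass ÷ batch → 85.01%.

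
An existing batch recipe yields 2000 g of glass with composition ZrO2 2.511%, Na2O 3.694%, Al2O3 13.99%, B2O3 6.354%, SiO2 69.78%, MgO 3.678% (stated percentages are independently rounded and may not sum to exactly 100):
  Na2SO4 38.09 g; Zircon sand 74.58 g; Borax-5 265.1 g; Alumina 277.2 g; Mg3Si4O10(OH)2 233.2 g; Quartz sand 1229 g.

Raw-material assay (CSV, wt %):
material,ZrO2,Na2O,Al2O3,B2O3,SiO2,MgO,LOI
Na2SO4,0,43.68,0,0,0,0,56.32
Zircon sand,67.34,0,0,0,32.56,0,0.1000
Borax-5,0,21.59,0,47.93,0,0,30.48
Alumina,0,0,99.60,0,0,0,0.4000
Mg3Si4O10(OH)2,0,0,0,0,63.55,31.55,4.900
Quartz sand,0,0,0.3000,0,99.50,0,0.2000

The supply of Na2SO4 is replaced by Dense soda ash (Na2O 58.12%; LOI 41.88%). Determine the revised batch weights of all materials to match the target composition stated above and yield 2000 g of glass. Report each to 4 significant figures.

In-progress results are printed with 4-significant-figure rounding between the steps. The whole derivation keeps full precision end to end; each reported result is rounded exactly once — all derived quantities (the yield, LOI, the six compositions, net glass mass, totals) are rebuilt at exact precision from the weighed amounts for 2000 g of glass as quoted within the problem or the answer.
Target masses of each oxide per 2000 g glass:
  ZrO2: 2.511% × 2000 = 50.22 g
  Na2O: 3.694% × 2000 = 73.88 g
  Al2O3: 13.99% × 2000 = 279.8 g
  B2O3: 6.354% × 2000 = 127.1 g
  SiO2: 69.78% × 2000 = 1396 g
  MgO: 3.678% × 2000 = 73.56 g
Verifying the oxide balance using the reported weights, on the stated basis (delivered sums recover each target net of answer rounding effects):
  ZrO2: 74.58·0.6734 = 50.22 g (target 50.22 g)
  Na2O: 28.63·0.5812 + 265.1·0.2159 = 73.87 g (target 73.88 g)
  Al2O3: 277.2·0.9960 + 1229·0.003000 = 279.8 g (target 279.8 g)
  B2O3: 265.1·0.4793 = 127.1 g (target 127.1 g)
  SiO2: 74.58·0.3256 + 233.2·0.6355 + 1229·0.9950 = 1395 g (target 1396 g)
  MgO: 233.2·0.3155 = 73.57 g (target 73.56 g)
The glass-mass cross-check: whole batch net of LOI = 2000 g (per-oxide target masses sum to 2000 g; the stated basis being 2000 g — a pure rounding effect).
Adding the batch up: Σ batch = 2108 g; LOI removed, Σ of batch·LOI: 107.9 g; the yield ratio, glass ÷ batch: 94.88%.

Revised batch per 2000 g glass:
  Dense soda ash: 28.63 g
  Zircon sand: 74.58 g
  Borax-5: 265.1 g
  Alumina: 277.2 g
  Mg3Si4O10(OH)2: 233.2 g
  Quartz sand: 1229 g
Total batch = 2108 g; LOI loss = 107.9 g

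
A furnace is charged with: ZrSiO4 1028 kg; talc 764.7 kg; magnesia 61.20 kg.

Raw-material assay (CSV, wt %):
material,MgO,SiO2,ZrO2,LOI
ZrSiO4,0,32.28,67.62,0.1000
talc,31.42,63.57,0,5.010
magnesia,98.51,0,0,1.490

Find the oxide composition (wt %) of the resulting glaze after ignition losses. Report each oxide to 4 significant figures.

Working values appear, rounded to four significant digits, as written. Exact precision is held in every operation — each reported result is rounded just once; the derived quantities are computed from the weighed amounts at 1814 kg of glass at full precision (the yield, LOI, net glass mass, the totals, three oxide percentages) exactly as printed in either problem or answer.
Oxide-by-oxide delivered mass:
  MgO: 764.7·0.3142 + 61.20·0.9851 = 300.6 kg
  SiO2: 1028·0.3228 + 764.7·0.6357 = 818.0 kg
  ZrO2: 1028·0.6762 = 695.1 kg
LOI: 1028·0.001000 + 764.7·0.05010 + 61.20·0.01490 = 40.25 kg
Glass = total batch minus LOI = 1854 − 40.25 = 1814 kg (the oxide masses sum to this)
oxide / glass × 100 gives the wt %

Glass mass = 1814 kg (batch 1854 − LOI 40.25).
Composition: MgO 16.57%, SiO2 45.10%, ZrO2 38.33%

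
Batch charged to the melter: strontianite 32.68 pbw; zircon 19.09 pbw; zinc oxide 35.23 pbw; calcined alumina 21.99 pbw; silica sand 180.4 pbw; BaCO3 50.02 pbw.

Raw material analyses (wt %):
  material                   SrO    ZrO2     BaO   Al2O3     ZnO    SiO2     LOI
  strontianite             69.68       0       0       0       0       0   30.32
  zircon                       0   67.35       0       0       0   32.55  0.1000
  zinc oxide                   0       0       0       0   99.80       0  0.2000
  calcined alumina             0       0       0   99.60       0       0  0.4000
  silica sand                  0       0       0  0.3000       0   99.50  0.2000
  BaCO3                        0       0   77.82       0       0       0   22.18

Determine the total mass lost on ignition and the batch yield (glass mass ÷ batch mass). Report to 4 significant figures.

In-progress results are displayed rounded to 4 significant digits; every computation keeps full float precision from start to finish. Every reported value carries a single rounding. All derived quantities (yield, the totals, LOI, net glass mass, the six compositions) are rebuilt using the weight values on 317.9 pbw of glass at exact precision as they appear in question or answer.
Loss on ignition, line by line:
  strontianite: 32.68 × 0.3032 = 9.909 pbw
  zircon: 19.09 × 0.001000 = 0.01909 pbw
  zinc oxide: 35.23 × 0.002000 = 0.07046 pbw
  calcined alumina: 21.99 × 0.004000 = 0.08796 pbw
  silica sand: 180.4 × 0.002000 = 0.3608 pbw
  BaCO3: 50.02 × 0.2218 = 11.09 pbw
Total LOI = 21.54 pbw
Glass = batch − LOI = 339.4 − 21.54 = 317.9 pbw

LOI loss = 21.54 pbw; glass = 317.9 pbw; yield = 93.65%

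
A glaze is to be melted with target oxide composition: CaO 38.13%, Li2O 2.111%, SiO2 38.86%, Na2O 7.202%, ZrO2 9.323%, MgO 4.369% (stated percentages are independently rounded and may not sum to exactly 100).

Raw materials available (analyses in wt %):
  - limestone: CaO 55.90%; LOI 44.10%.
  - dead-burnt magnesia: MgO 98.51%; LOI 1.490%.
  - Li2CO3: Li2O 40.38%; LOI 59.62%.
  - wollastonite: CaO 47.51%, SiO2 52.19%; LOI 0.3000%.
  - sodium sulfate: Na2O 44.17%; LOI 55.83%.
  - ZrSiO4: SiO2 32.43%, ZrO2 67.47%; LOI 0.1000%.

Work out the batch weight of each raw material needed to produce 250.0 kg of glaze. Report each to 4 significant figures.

The intermediate values are shown (rounded to 4 significant figures) in the printout. The whole derivation runs at exact precision at all times — every reported number is rounded exactly once — all derived quantities (glass mass, LOI, the yield, six oxide percentages, totals) are carried in full float precision starting from the weights at 250.0 kg of glass precisely as stated by the problem or answer text.
The oxide mass targets at 250.0 kg glaze:
  CaO: 38.13% × 250.0 = 95.32 kg
  Li2O: 2.111% × 250.0 = 5.278 kg
  SiO2: 38.86% × 250.0 = 97.15 kg
  Na2O: 7.202% × 250.0 = 18.00 kg
  ZrO2: 9.323% × 250.0 = 23.31 kg
  MgO: 4.369% × 250.0 = 10.92 kg
Mass-balance tally per oxide working from each reported weight, under the basis named above (sums match the target masses given rounding of the digits):
  CaO: 30.56·0.5590 + 164.7·0.4751 = 95.33 kg (target 95.32 kg)
  Li2O: 13.07·0.4038 = 5.278 kg (target 5.278 kg)
  SiO2: 164.7·0.5219 + 34.54·0.3243 = 97.16 kg (target 97.15 kg)
  Na2O: 40.76·0.4417 = 18.00 kg (target 18.00 kg)
  ZrO2: 34.54·0.6747 = 23.30 kg (target 23.31 kg)
  MgO: 11.09·0.9851 = 10.92 kg (target 10.92 kg)
Mass balance on the glass: whole batch net of LOI = 250.0 kg (the targets, summed, come to 250.0 kg; against the stated basis, 250.0 kg — differing by rounding only).
Adding the batch up: Σ batch = 294.7 kg; Σ batch·LOI gives LOI loss = 44.72 kg; the yield ratio, glass ÷ batch: 84.83%.

Batch per 250.0 kg glaze:
  limestone: 30.56 kg
  dead-burnt magnesia: 11.09 kg
  Li2CO3: 13.07 kg
  wollastonite: 164.7 kg
  sodium sulfate: 40.76 kg
  ZrSiO4: 34.54 kg
Total batch = 294.7 kg; LOI loss = 44.72 kg; yield = 84.83%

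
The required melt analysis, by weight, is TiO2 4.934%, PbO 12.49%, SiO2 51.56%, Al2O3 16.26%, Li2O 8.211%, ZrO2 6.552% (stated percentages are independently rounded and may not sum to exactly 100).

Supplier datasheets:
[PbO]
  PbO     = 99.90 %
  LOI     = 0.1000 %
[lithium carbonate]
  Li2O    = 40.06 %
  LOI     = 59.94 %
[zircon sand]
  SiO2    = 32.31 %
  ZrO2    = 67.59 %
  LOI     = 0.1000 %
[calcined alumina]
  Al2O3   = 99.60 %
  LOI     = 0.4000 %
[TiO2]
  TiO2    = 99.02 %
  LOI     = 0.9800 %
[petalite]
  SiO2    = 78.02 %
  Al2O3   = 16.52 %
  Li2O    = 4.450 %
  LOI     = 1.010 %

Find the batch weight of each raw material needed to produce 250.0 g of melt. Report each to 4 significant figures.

In-progress results are shown rounded off to 4 significant figures within the worked lines — each numeric step holds full precision through every step. Every reported figure includes exactly one rounding. All derived quantities are computed using the weight values on 250.0 g of glass at full float precision (six oxide percentages, ignition loss, totals, net glass mass, yield) exactly as printed in question or answer.
The oxide mass targets at 250.0 g melt:
  TiO2: 4.934% × 250.0 = 12.34 g
  PbO: 12.49% × 250.0 = 31.22 g
  SiO2: 51.56% × 250.0 = 128.9 g
  Al2O3: 16.26% × 250.0 = 40.65 g
  Li2O: 8.211% × 250.0 = 20.53 g
  ZrO2: 6.552% × 250.0 = 16.38 g
A balance pass over the oxides, per the reported batch figures, on the stated basis (sum by sum, the targets are met net of answer rounding effects):
  TiO2: 12.46·0.9902 = 12.34 g (target 12.34 g)
  PbO: 31.26·0.9990 = 31.23 g (target 31.22 g)
  SiO2: 24.23·0.3231 + 155.2·0.7802 = 128.9 g (target 128.9 g)
  Al2O3: 15.07·0.9960 + 155.2·0.1652 = 40.65 g (target 40.65 g)
  Li2O: 34.00·0.4006 + 155.2·0.04450 = 20.53 g (target 20.53 g)
  ZrO2: 24.23·0.6759 = 16.38 g (target 16.38 g)
Consistency of the glass mass: batch Σ − ignition loss = 250.0 g (summing oxide targets gives 250.0 g; stated basis 250.0 g — any gap is answer rounding).
Whole-batch sum: Σ batch = 272.2 g; LOI removed, Σ of batch·LOI: 22.18 g; glass ÷ batch gives a yield of 91.85%.

Batch per 250.0 g melt:
  PbO: 31.26 g
  lithium carbonate: 34.00 g
  zircon sand: 24.23 g
  calcined alumina: 15.07 g
  TiO2: 12.46 g
  petalite: 155.2 g
Total batch = 272.2 g; LOI loss = 22.18 g; yield = 91.85%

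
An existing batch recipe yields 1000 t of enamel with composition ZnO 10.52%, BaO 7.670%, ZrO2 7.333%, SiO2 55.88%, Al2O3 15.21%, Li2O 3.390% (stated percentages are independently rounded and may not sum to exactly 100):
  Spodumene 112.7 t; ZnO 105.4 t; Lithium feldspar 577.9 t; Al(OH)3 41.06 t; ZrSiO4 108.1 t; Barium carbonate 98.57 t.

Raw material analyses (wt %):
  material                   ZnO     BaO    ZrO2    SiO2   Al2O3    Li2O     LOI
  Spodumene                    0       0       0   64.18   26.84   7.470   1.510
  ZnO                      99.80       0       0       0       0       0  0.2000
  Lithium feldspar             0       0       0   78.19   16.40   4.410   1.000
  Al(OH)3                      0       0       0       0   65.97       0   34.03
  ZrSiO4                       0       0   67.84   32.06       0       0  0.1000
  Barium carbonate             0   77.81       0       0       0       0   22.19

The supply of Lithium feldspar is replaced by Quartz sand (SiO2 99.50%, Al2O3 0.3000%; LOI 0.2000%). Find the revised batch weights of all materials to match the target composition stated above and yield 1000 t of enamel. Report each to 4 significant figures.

Revised batch per 1000 t enamel:
  Spodumene: 453.8 t
  ZnO: 105.4 t
  Quartz sand: 234.1 t
  Al(OH)3: 44.86 t
  ZrSiO4: 108.1 t
  Barium carbonate: 98.57 t
Total batch = 1045 t; LOI loss = 44.78 t

Mid-chain values appear (rounded to 4 significant figures) on the page — the whole derivation keeps full precision through every step — exactly one rounding goes into each reported result. Derived quantities are computed from the weighed amounts per 1000 t of glass in full float precision (the totals, glass mass, ignition loss, six oxide percentages, yield), as given in the question or the answer.
Oxide mass targets, per 1000 t enamel:
  ZnO: 10.52% × 1000 = 105.2 t
  BaO: 7.670% × 1000 = 76.70 t
  ZrO2: 7.333% × 1000 = 73.33 t
  SiO2: 55.88% × 1000 = 558.8 t
  Al2O3: 15.21% × 1000 = 152.1 t
  Li2O: 3.390% × 1000 = 33.90 t
Per-oxide balance check from the weights as reported, under the basis named above (oxide sums agree with the targets up to rounding of the answer):
  ZnO: 105.4·0.9980 = 105.2 t (target 105.2 t)
  BaO: 98.57·0.7781 = 76.70 t (target 76.70 t)
  ZrO2: 108.1·0.6784 = 73.34 t (target 73.33 t)
  SiO2: 453.8·0.6418 + 234.1·0.9950 + 108.1·0.3206 = 558.8 t (target 558.8 t)
  Al2O3: 453.8·0.2684 + 234.1·0.003000 + 44.86·0.6597 = 152.1 t (target 152.1 t)
  Li2O: 453.8·0.07470 = 33.90 t (target 33.90 t)
Glass mass check: Σ batch − LOI loss = 1000 t (targets for the oxides total 1000 t; against the stated basis, 1000 t — differing by rounding only).
Total batch = Σ batch = 1045 t; ignition loss, Σ(batch × LOI) = 44.78 t; as yield: glass ÷ batch → 95.71%.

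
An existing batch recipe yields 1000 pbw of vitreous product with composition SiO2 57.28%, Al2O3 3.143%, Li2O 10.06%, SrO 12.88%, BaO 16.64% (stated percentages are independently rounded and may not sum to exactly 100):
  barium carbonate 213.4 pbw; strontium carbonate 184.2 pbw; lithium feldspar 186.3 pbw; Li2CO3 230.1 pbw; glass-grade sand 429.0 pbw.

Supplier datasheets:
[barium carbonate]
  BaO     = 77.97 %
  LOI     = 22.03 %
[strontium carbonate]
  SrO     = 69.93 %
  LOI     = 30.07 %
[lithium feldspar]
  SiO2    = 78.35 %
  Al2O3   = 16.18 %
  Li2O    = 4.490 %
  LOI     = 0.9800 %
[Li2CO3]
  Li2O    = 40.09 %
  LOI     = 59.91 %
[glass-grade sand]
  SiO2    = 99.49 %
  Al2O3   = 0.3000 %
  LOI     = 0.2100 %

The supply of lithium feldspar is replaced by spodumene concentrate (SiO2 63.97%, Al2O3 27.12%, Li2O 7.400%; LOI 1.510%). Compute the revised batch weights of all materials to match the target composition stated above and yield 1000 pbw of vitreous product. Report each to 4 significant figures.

Revised batch per 1000 pbw vitreous product:
  barium carbonate: 213.4 pbw
  strontium carbonate: 184.2 pbw
  spodumene concentrate: 110.3 pbw
  Li2CO3: 230.6 pbw
  glass-grade sand: 504.8 pbw
Total batch = 1243 pbw; LOI loss = 243.3 pbw

All internal work keeps full float precision from first step to last — the intermediate values are printed, rounded to 4 significant figures, across the worked steps; a single rounding completes every reported value. Derived quantities, which include glass mass, five oxide percentages, the yield, LOI, the totals, are recomputed at full float precision, exactly as printed in the question or the answer, from the weighed amounts for 1000 pbw of glass.
Target masses of each oxide per 1000 pbw vitreous product:
  SiO2: 57.28% × 1000 = 572.8 pbw
  Al2O3: 3.143% × 1000 = 31.43 pbw
  Li2O: 10.06% × 1000 = 100.6 pbw
  SrO: 12.88% × 1000 = 128.8 pbw
  BaO: 16.64% × 1000 = 166.4 pbw
Oxide-by-oxide audit from the weights as reported, on the stated basis (delivered sums recover each target net of answer rounding effects):
  SiO2: 110.3·0.6397 + 504.8·0.9949 = 572.8 pbw (target 572.8 pbw)
  Al2O3: 110.3·0.2712 + 504.8·0.003000 = 31.43 pbw (target 31.43 pbw)
  Li2O: 110.3·0.07400 + 230.6·0.4009 = 100.6 pbw (target 100.6 pbw)
  SrO: 184.2·0.6993 = 128.8 pbw (target 128.8 pbw)
  BaO: 213.4·0.7797 = 166.4 pbw (target 166.4 pbw)
Glass-mass sanity pass: the batch minus its LOI: 1000 pbw (the Σ of target masses is 1000 pbw; basis as stated: 1000 pbw — deltas are rounding alone).
Batch total: Σ batch = 1243 pbw; loss to ignition Σ batch·LOI = 243.3 pbw; glass ÷ batch gives a yield of 80.43%.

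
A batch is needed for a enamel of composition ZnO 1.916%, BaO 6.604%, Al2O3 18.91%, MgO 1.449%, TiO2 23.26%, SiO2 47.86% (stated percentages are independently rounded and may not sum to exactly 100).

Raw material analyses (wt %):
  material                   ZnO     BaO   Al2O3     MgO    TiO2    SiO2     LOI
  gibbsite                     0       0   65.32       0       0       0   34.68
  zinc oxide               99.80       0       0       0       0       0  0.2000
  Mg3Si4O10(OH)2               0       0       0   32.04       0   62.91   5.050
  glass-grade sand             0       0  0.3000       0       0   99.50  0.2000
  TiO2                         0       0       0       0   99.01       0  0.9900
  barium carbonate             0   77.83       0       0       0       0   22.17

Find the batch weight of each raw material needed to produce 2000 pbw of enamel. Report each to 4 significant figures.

Batch per 2000 pbw enamel:
  gibbsite: 574.8 pbw
  zinc oxide: 38.40 pbw
  Mg3Si4O10(OH)2: 90.45 pbw
  glass-grade sand: 904.8 pbw
  TiO2: 469.9 pbw
  barium carbonate: 169.7 pbw
Total batch = 2248 pbw; LOI loss = 248.1 pbw; yield = 88.97%

Every computation keeps full float precision in every operation — working values appear rounded to four significant digits between the steps; every reported result undergoes a single rounding; the derived quantities are rebuilt from the batch weights for 2000 pbw of glass in full float precision (ignition loss, glass mass, the six compositions, yield, the totals) as set out in the problem or answer text.
Oxide-by-oxide targets in 2000 pbw enamel:
  ZnO: 1.916% × 2000 = 38.32 pbw
  BaO: 6.604% × 2000 = 132.1 pbw
  Al2O3: 18.91% × 2000 = 378.2 pbw
  MgO: 1.449% × 2000 = 28.98 pbw
  TiO2: 23.26% × 2000 = 465.2 pbw
  SiO2: 47.86% × 2000 = 957.2 pbw
Per-oxide balance check applying the batch weights above, versus the basis set out (each sum matches its target mass up to rounding of the answer):
  ZnO: 38.40·0.9980 = 38.32 pbw (target 38.32 pbw)
  BaO: 169.7·0.7783 = 132.1 pbw (target 132.1 pbw)
  Al2O3: 574.8·0.6532 + 904.8·0.003000 = 378.2 pbw (target 378.2 pbw)
  MgO: 90.45·0.3204 = 28.98 pbw (target 28.98 pbw)
  TiO2: 469.9·0.9901 = 465.2 pbw (target 465.2 pbw)
  SiO2: 90.45·0.6291 + 904.8·0.9950 = 957.2 pbw (target 957.2 pbw)
Glass mass check: whole batch net of LOI = 2000 pbw (the Σ of target masses is 2000 pbw; the stated basis being 2000 pbw — differing by rounding only).
Whole-batch sum: Σ batch = 2248 pbw; ignition loss, Σ(batch × LOI) = 248.1 pbw; as yield: glass ÷ batch → 88.97%.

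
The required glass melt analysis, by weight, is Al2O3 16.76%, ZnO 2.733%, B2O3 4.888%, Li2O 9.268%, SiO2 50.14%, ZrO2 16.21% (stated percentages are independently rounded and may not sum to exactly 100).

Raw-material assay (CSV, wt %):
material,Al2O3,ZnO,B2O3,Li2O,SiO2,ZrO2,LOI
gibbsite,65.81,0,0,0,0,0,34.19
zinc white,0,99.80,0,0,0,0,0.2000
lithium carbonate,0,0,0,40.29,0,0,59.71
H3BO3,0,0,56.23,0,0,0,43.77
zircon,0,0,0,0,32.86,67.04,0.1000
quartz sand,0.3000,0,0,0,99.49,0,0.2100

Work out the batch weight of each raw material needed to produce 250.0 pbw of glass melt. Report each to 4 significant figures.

The working math keeps exact precision in all steps. Rounding to four significant figures applies to every intermediate as displayed — each reported number is rounded exactly once — the derived quantities (net glass mass, totals, the yield, the six compositions, LOI) are re-derived in exact precision from the weighed amounts for 250.0 pbw of glass, as quoted within problem or answer.
Oxide mass targets, per 250.0 pbw glass melt:
  Al2O3: 16.76% × 250.0 = 41.90 pbw
  ZnO: 2.733% × 250.0 = 6.832 pbw
  B2O3: 4.888% × 250.0 = 12.22 pbw
  Li2O: 9.268% × 250.0 = 23.17 pbw
  SiO2: 50.14% × 250.0 = 125.4 pbw
  ZrO2: 16.21% × 250.0 = 40.52 pbw
Oxide-by-oxide audit from the weights as reported, against the basis in use (sums match the target masses exact up to rounding of places):
  Al2O3: 63.18·0.6581 + 106.0·0.003000 = 41.90 pbw (target 41.90 pbw)
  ZnO: 6.846·0.9980 = 6.832 pbw (target 6.832 pbw)
  B2O3: 21.73·0.5623 = 12.22 pbw (target 12.22 pbw)
  Li2O: 57.51·0.4029 = 23.17 pbw (target 23.17 pbw)
  SiO2: 60.45·0.3286 + 106.0·0.9949 = 125.3 pbw (target 125.4 pbw)
  ZrO2: 60.45·0.6704 = 40.53 pbw (target 40.52 pbw)
Consistency of the glass mass: Σ batch − LOI loss = 250.0 pbw (the Σ of target masses is 250.0 pbw; versus the stated basis of 250.0 pbw — deltas are rounding alone).
Adding the batch up: Σ batch = 315.7 pbw; the LOI term Σ batch·LOI equals 65.75 pbw; yield, glass over the total, = 79.17%.

Batch per 250.0 pbw glass melt:
  gibbsite: 63.18 pbw
  zinc white: 6.846 pbw
  lithium carbonate: 57.51 pbw
  H3BO3: 21.73 pbw
  zircon: 60.45 pbw
  quartz sand: 106.0 pbw
Total batch = 315.7 pbw; LOI loss = 65.75 pbw; yield = 79.17%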